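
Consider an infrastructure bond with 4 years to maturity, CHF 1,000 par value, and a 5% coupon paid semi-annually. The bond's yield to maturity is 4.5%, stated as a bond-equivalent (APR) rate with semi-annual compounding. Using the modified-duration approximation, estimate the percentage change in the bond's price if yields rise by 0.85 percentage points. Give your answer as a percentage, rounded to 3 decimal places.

Periodic yield y = 0.0225. Modified duration first:
  t   CF        PV=CF/(1+0.0225)^t    t·PV
  1        25.00        24.4499        24.4499
  2        25.00        23.9119        47.8237
  3        25.00        23.3857        70.1570
  4        25.00        22.8711        91.4843
  5        25.00        22.3678       111.8390
  6        25.00        21.8756       131.2536
  7        25.00        21.3942       149.7597
  8     1,025.00       857.8618     6,862.8944
  Σ                  1,018.1180     7,489.6618
P = 1,018.1180; D_Mac = 7.35638 half-year periods = 3.67819 yrs; D_mod = 3.67819/(1+0.0225) = 3.59725 yrs.
ΔP/P ≈ -D_mod · Δy = -3.59725 × (+0.0085) = -0.030577 = -3.0577%.

-3.058%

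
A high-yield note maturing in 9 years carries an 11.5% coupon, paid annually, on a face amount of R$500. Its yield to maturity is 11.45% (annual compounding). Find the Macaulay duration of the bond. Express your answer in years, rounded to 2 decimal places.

6.06 years

Periodic yield y = 0.1145. Discount each cash flow and weight by its year:
  t   CF        PV=CF/(1+0.1145)^t    t·PV
  1        57.50        51.5926        51.5926
  2        57.50        46.2922        92.5844
  3        57.50        41.5363       124.6088
  4        57.50        37.2690       149.0759
  5        57.50        33.4401       167.2005
  6        57.50        30.0046       180.0274
  7        57.50        26.9220       188.4540
  8        57.50        24.1561       193.2490
  9       557.50       210.1475     1,891.3275
  Σ                    501.3604     3,038.1201
Price P = Σ PV = 501.3604.
Macaulay duration = Σ(t·PV) / P = 3,038.1201 / 501.3604 = 6.05975 years.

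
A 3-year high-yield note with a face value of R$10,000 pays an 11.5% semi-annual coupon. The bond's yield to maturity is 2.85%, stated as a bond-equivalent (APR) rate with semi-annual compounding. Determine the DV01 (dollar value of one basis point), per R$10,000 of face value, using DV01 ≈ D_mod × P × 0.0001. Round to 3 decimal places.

R$3.277

Periodic yield y = 0.01425.
  t   CF        PV=CF/(1+0.01425)^t    t·PV
  1       575.00       566.9214       566.9214
  2       575.00       558.9562     1,117.9125
  3       575.00       551.1030     1,653.3091
  4       575.00       543.3601     2,173.4406
  5       575.00       535.7260     2,678.6302
  6    10,575.00     9,714.2724    58,285.6344
  Σ                 12,470.3392    66,475.8482
P = 12,470.3392; D_Mac = 5.33072 half-year periods = 2.66536 yrs; D_mod = 2.62791 yrs.
DV01 ≈ 2.62791 × 12,470.3392 × 0.0001 = 3.277094.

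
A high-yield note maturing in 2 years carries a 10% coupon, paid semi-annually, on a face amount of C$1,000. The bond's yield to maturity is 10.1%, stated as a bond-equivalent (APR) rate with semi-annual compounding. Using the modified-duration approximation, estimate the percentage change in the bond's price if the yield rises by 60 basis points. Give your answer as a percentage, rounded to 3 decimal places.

Periodic yield y = 0.0505. Modified duration first:
  t   CF        PV=CF/(1+0.0505)^t    t·PV
  1        50.00        47.5964        47.5964
  2        50.00        45.3083        90.6166
  3        50.00        43.1302       129.3907
  4     1,050.00       862.1942     3,448.7766
  Σ                    998.2291     3,716.3803
P = 998.2291; D_Mac = 3.72297 half-year periods = 1.86149 yrs; D_mod = 1.86149/(1+0.0505) = 1.77200 yrs.
ΔP/P ≈ -D_mod · Δy = -1.77200 × (+0.006) = -0.010632 = -1.0632%.

-1.063%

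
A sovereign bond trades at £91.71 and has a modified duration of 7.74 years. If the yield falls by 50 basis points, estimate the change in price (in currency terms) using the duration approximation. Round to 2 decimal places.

+£3.55

Duration approximation: ΔP/P ≈ -D_mod · Δy = -7.74 × (-0.005) = +0.038700.
ΔP ≈ 91.71 × (+0.038700) = +3.549177.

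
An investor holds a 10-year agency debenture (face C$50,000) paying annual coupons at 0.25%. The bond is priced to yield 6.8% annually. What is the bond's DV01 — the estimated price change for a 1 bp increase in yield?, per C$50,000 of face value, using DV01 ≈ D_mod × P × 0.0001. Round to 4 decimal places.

Periodic yield y = 0.068.
  t   CF        PV=CF/(1+0.068)^t    t·PV
  1       125.00       117.0412       117.0412
  2       125.00       109.5891       219.1783
  3       125.00       102.6116       307.8347
  4       125.00        96.0782       384.3129
  5       125.00        89.9609       449.8045
  6       125.00        84.2330       505.3983
  7       125.00        78.8699       552.0892
  8       125.00        73.8482       590.7857
  9       125.00        69.1463       622.3164
  10   50,125.00    25,962.2220   259,622.2197
  Σ                 26,783.6004   263,370.9808
P = 26,783.6004; D_Mac = 9.83329 yrs; D_mod = 9.20720 yrs.
DV01 ≈ 9.20720 × 26,783.6004 × 0.0001 = 24.660204.

C$24.6602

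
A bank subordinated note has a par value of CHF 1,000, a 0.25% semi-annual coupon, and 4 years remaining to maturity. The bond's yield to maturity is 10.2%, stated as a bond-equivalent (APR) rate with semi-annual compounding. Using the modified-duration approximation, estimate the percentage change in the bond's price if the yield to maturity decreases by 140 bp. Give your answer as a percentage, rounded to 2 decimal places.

+5.30%

Periodic yield y = 0.051. Modified duration first:
  t   CF        PV=CF/(1+0.051)^t    t·PV
  1         1.25         1.1893         1.1893
  2         1.25         1.1316         2.2633
  3         1.25         1.0767         3.2302
  4         1.25         1.0245         4.0979
  5         1.25         0.9748         4.8738
  6         1.25         0.9275         5.5647
  7         1.25         0.8825         6.1772
  8     1,001.25       672.5442     5,380.3532
  Σ                    679.7510     5,407.7495
P = 679.7510; D_Mac = 7.95549 half-year periods = 3.97774 yrs; D_mod = 3.97774/(1+0.051) = 3.78472 yrs.
ΔP/P ≈ -D_mod · Δy = -3.78472 × (-0.014) = +0.052986 = +5.2986%.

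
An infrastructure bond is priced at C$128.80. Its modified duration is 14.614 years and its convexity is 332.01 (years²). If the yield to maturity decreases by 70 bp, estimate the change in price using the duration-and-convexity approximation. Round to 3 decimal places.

Duration effect: -D_mod·Δy = -14.614 × (-0.007) = +0.102298
Convexity effect: ½·C·(Δy)² = 0.5 × 332.01 × (-0.007)² = +0.008134245
ΔP/P ≈ +0.102298 + 0.008134245 = +0.110432245
ΔP ≈ 128.80 × (+0.110432245) = +14.223673156.

+C$14.224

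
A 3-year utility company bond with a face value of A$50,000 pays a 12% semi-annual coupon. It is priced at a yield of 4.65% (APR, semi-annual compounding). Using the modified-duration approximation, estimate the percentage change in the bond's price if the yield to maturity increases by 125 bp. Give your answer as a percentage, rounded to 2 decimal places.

Periodic yield y = 0.02325. Modified duration first:
  t   CF        PV=CF/(1+0.02325)^t    t·PV
  1     3,000.00     2,931.8348     2,931.8348
  2     3,000.00     2,865.2185     5,730.4370
  3     3,000.00     2,800.1158     8,400.3475
  4     3,000.00     2,736.4924    10,945.9695
  5     3,000.00     2,674.3146    13,371.5728
  6    53,000.00    46,172.7084   277,036.2501
  Σ                 60,180.6844   318,416.4117
P = 60,180.6844; D_Mac = 5.29101 half-year periods = 2.64550 yrs; D_mod = 2.64550/(1+0.02325) = 2.58539 yrs.
ΔP/P ≈ -D_mod · Δy = -2.58539 × (+0.0125) = -0.032317 = -3.2317%.

-3.23%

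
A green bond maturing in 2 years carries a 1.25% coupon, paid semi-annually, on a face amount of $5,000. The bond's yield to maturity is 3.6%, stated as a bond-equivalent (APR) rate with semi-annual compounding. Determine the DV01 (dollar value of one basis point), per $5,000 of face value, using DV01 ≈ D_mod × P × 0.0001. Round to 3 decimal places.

$0.929

Periodic yield y = 0.018.
  t   CF        PV=CF/(1+0.018)^t    t·PV
  1        31.25        30.6974        30.6974
  2        31.25        30.1547        60.3093
  3        31.25        29.6215        88.8644
  4     5,031.25     4,684.7324    18,738.9295
  Σ                  4,775.2060    18,918.8007
P = 4,775.2060; D_Mac = 3.96188 half-year periods = 1.98094 yrs; D_mod = 1.94591 yrs.
DV01 ≈ 1.94591 × 4,775.2060 × 0.0001 = 0.929214.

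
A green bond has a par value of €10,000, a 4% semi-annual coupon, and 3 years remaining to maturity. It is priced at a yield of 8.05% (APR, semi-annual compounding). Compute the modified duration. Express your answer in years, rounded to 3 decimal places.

Periodic yield y = 0.04025. First find Macaulay duration:
  t   CF        PV=CF/(1+0.04025)^t    t·PV
  1       200.00       192.2615       192.2615
  2       200.00       184.8224       369.6448
  3       200.00       177.6711       533.0133
  4       200.00       170.7966       683.1862
  5       200.00       164.1880       820.9399
  6    10,200.00     8,049.5912    48,297.5472
  Σ                  8,939.3307    50,896.5929
P = 8,939.3307; Macaulay duration = 50,896.5929 / 8,939.3307 = 5.69356 half-year periods = 2.84678 years.
Modified duration = D_Mac / (1 + y) = 2.84678 / 1.04025 = 2.73663 years.

2.737 years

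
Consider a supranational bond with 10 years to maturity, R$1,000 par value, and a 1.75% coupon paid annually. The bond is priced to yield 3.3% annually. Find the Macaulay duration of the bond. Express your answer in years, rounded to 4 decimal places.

Periodic yield y = 0.033. Discount each cash flow and weight by its year:
  t   CF        PV=CF/(1+0.033)^t    t·PV
  1        17.50        16.9409        16.9409
  2        17.50        16.3998        32.7995
  3        17.50        15.8759        47.6276
  4        17.50        15.3687        61.4747
  5        17.50        14.8777        74.3886
  6        17.50        14.4024        86.4146
  7        17.50        13.9423        97.5964
  8        17.50        13.4969       107.9756
  9        17.50        13.0658       117.5920
  10    1,017.50       735.4128     7,354.1283
  Σ                    869.7833     7,996.9383
Price P = Σ PV = 869.7833.
Macaulay duration = Σ(t·PV) / P = 7,996.9383 / 869.7833 = 9.19417 years.

9.1942 years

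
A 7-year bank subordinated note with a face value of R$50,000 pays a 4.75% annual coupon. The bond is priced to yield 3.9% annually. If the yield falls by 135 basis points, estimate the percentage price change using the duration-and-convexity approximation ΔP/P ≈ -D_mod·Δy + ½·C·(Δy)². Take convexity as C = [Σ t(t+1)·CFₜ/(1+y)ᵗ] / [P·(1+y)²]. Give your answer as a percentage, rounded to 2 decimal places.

With y = 0.039:
  t   CF        PV=CF/(1+0.039)^t    t·PV        t(t+1)·PV
  1     2,375.00     2,285.8518     2,285.8518       4,571.7036
  2     2,375.00     2,200.0498     4,400.0997      13,200.2990
  3     2,375.00     2,117.4686     6,352.4057      25,409.6228
  4     2,375.00     2,037.9871     8,151.9483      40,759.7413
  5     2,375.00     1,961.4890     9,807.4450      58,844.6699
  6     2,375.00     1,887.8624    11,327.1742      79,290.2193
  7    52,375.00    40,069.6181   280,487.3266   2,243,898.6128
  Σ                 52,560.3267   322,812.2512   2,465,974.8687
P = 52,560.3267; D_Mac = 6.14175 yrs; D_mod = 5.91121 yrs; C = 43.46098.
Duration effect: -5.91121 × (-0.0135) = +0.079801
Convexity effect: 0.5 × 43.46098 × (-0.0135)² = +0.0039604
ΔP/P ≈ +0.079801 + 0.0039604 = +0.083762 = +8.3762%.

+8.38%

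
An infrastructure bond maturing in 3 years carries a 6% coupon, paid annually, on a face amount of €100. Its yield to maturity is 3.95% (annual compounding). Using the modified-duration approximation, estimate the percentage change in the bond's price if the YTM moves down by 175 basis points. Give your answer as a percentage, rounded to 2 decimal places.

Periodic yield y = 0.0395. Modified duration first:
  t   CF        PV=CF/(1+0.0395)^t    t·PV
  1         6.00         5.7720         5.7720
  2         6.00         5.5527        11.1054
  3       106.00        94.3697       283.1090
  Σ                    105.6943       299.9863
P = 105.6943; D_Mac = 2.83824 yrs; D_mod = 2.83824/(1+0.0395) = 2.73039 yrs.
ΔP/P ≈ -D_mod · Δy = -2.73039 × (-0.0175) = +0.047782 = +4.7782%.

+4.78%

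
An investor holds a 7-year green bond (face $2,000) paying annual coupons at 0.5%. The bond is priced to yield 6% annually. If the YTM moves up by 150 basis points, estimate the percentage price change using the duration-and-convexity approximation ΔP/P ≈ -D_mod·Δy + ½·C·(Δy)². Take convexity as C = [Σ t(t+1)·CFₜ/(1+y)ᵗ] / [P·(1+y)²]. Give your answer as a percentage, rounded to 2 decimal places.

With y = 0.06:
  t   CF        PV=CF/(1+0.06)^t    t·PV        t(t+1)·PV
  1        10.00         9.4340         9.4340          18.8679
  2        10.00         8.9000        17.7999          53.3998
  3        10.00         8.3962        25.1886         100.7543
  4        10.00         7.9209        31.6837         158.4187
  5        10.00         7.4726        37.3629         224.1775
  6        10.00         7.0496        42.2976         296.0834
  7     2,010.00     1,336.7648     9,357.3536      74,858.8287
  Σ                  1,385.9380     9,521.1203      75,710.5303
P = 1,385.9380; D_Mac = 6.86980 yrs; D_mod = 6.48095 yrs; C = 48.61841.
Duration effect: -6.48095 × (+0.015) = -0.097214
Convexity effect: 0.5 × 48.61841 × (0.015)² = +0.0054696
ΔP/P ≈ -0.097214 + 0.0054696 = -0.091745 = -9.1745%.

-9.17%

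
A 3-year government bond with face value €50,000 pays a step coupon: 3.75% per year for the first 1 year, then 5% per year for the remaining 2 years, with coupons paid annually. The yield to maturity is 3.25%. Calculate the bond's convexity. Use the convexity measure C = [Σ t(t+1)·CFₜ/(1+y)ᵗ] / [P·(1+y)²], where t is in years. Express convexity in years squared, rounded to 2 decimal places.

10.67

With y = 0.0325:
  t   CF        PV=CF/(1+0.0325)^t    t·PV        t(t+1)·PV
  1     1,875.00     1,815.9806     1,815.9806       3,631.9613
  2     2,500.00     2,345.0920     4,690.1840      14,070.5521
  3    52,500.00    47,696.7868   143,090.3603     572,361.4411
  Σ                 51,857.8594   149,596.5249     590,063.9544
P = 51,857.8594.
Convexity = Σ t(t+1)·PV / [P·(1+y)²] = 590,063.9544 / (51,857.8594 × 1.066056) = 10.67344.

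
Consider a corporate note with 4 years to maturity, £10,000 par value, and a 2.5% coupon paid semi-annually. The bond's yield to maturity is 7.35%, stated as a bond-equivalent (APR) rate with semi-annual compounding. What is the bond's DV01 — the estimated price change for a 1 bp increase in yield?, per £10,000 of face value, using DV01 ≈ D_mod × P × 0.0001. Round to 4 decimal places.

£3.0680

Periodic yield y = 0.03675.
  t   CF        PV=CF/(1+0.03675)^t    t·PV
  1       125.00       120.5691       120.5691
  2       125.00       116.2952       232.5905
  3       125.00       112.1729       336.5186
  4       125.00       108.1967       432.7866
  5       125.00       104.3614       521.8069
  6       125.00       100.6620       603.9723
  7       125.00        97.0938       679.6569
  8    10,125.00     7,585.8226    60,686.5804
  Σ                  8,345.1737    63,614.4813
P = 8,345.1737; D_Mac = 7.62291 half-year periods = 3.81145 yrs; D_mod = 3.67635 yrs.
DV01 ≈ 3.67635 × 8,345.1737 × 0.0001 = 3.067976.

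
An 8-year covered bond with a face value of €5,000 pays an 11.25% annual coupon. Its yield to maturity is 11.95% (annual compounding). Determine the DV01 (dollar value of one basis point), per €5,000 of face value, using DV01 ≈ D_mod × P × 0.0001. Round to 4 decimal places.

Periodic yield y = 0.1195.
  t   CF        PV=CF/(1+0.1195)^t    t·PV
  1       562.50       502.4565       502.4565
  2       562.50       448.8222       897.6444
  3       562.50       400.9131     1,202.7393
  4       562.50       358.1180     1,432.4719
  5       562.50       319.8910     1,599.4551
  6       562.50       285.7445     1,714.4672
  7       562.50       255.2430     1,786.7010
  8     5,562.50     2,254.6402    18,037.1214
  Σ                  4,825.8285    27,173.0567
P = 4,825.8285; D_Mac = 5.63075 yrs; D_mod = 5.02971 yrs.
DV01 ≈ 5.02971 × 4,825.8285 × 0.0001 = 2.427249.

€2.4272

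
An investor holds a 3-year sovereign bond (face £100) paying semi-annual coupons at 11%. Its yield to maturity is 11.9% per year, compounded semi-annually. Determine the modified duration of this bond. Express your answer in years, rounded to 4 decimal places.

2.4827 years

Periodic yield y = 0.0595. First find Macaulay duration:
  t   CF        PV=CF/(1+0.0595)^t    t·PV
  1         5.50         5.1911         5.1911
  2         5.50         4.8996         9.7992
  3         5.50         4.6244        13.8733
  4         5.50         4.3647        17.4590
  5         5.50         4.1196        20.5981
  6       105.50        74.5842       447.5051
  Σ                     97.7837       514.4258
P = 97.7837; Macaulay duration = 514.4258 / 97.7837 = 5.26085 half-year periods = 2.63043 years.
Modified duration = D_Mac / (1 + y) = 2.63043 / 1.0595 = 2.48271 years.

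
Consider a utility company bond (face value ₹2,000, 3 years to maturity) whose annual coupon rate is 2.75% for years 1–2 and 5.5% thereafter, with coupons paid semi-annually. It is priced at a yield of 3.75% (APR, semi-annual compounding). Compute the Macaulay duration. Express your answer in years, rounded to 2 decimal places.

2.89 years

Periodic yield y = 0.01875. Discount each cash flow and weight by its period:
  t   CF        PV=CF/(1+0.01875)^t    t·PV
  1        27.50        26.9939        26.9939
  2        27.50        26.4970        52.9941
  3        27.50        26.0094        78.0281
  4        27.50        25.5307       102.1227
  5        55.00        50.1216       250.6078
  6     2,055.00     1,838.2564    11,029.5386
  Σ                  1,993.4089    11,540.2852
Price P = Σ PV = 1,993.4089.
Macaulay duration = Σ(t·PV) / P = 11,540.2852 / 1,993.4089 = 5.78922 half-year periods.
In years: 5.78922 / 2 = 2.89461 years.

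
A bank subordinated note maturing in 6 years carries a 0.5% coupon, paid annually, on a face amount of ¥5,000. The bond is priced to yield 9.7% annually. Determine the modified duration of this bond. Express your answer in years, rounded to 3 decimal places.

5.376 years

Periodic yield y = 0.097. First find Macaulay duration:
  t   CF        PV=CF/(1+0.097)^t    t·PV
  1        25.00        22.7894        22.7894
  2        25.00        20.7743        41.5486
  3        25.00        18.9374        56.8122
  4        25.00        17.2629        69.0516
  5        25.00        15.7365        78.6823
  6     5,025.00     2,883.3429    17,300.0577
  Σ                  2,978.8434    17,568.9417
P = 2,978.8434; Macaulay duration = 17,568.9417 / 2,978.8434 = 5.89791 years.
Modified duration = D_Mac / (1 + y) = 5.89791 / 1.097 = 5.37640 years.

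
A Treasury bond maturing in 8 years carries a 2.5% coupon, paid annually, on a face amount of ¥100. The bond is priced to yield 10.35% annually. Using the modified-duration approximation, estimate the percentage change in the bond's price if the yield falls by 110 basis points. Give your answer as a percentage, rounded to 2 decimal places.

Periodic yield y = 0.1035. Modified duration first:
  t   CF        PV=CF/(1+0.1035)^t    t·PV
  1         2.50         2.2655         2.2655
  2         2.50         2.0530         4.1061
  3         2.50         1.8605         5.5814
  4         2.50         1.6860         6.7439
  5         2.50         1.5278         7.6392
  6         2.50         1.3845         8.3072
  7         2.50         1.2547         8.7828
  8       102.50        46.6171       372.9367
  Σ                     58.6491       416.3628
P = 58.6491; D_Mac = 7.09921 yrs; D_mod = 7.09921/(1+0.1035) = 6.43336 yrs.
ΔP/P ≈ -D_mod · Δy = -6.43336 × (-0.011) = +0.070767 = +7.0767%.

+7.08%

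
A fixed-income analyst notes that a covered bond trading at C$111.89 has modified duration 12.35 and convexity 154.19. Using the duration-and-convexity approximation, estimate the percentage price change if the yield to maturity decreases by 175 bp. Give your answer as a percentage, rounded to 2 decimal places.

+23.97%

Duration effect: -D_mod·Δy = -12.35 × (-0.0175) = +0.216125
Convexity effect: ½·C·(Δy)² = 0.5 × 154.19 × (-0.0175)² = +0.02361034375
ΔP/P ≈ +0.216125 + 0.02361034375 = +0.23973534375
= +23.973534375%.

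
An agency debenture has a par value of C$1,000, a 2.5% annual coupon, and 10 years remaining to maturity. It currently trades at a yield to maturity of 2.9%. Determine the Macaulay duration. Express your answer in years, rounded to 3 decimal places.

8.949 years

Periodic yield y = 0.029. Discount each cash flow and weight by its year:
  t   CF        PV=CF/(1+0.029)^t    t·PV
  1        25.00        24.2954        24.2954
  2        25.00        23.6107        47.2214
  3        25.00        22.9453        68.8359
  4        25.00        22.2986        89.1946
  5        25.00        21.6702       108.3511
  6        25.00        21.0595       126.3569
  7        25.00        20.4660       143.2618
  8        25.00        19.8892       159.1135
  9        25.00        19.3287       173.9579
  10    1,025.00       770.1408     7,701.4078
  Σ                    965.7044     8,641.9963
Price P = Σ PV = 965.7044.
Macaulay duration = Σ(t·PV) / P = 8,641.9963 / 965.7044 = 8.94890 years.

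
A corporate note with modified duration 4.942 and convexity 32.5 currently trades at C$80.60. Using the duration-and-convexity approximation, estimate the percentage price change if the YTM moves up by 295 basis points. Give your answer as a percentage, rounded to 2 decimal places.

-13.16%

Duration effect: -D_mod·Δy = -4.942 × (+0.0295) = -0.145789
Convexity effect: ½·C·(Δy)² = 0.5 × 32.5 × (0.0295)² = +0.0141415625
ΔP/P ≈ -0.145789 + 0.0141415625 = -0.1316474375
= -13.16474375%.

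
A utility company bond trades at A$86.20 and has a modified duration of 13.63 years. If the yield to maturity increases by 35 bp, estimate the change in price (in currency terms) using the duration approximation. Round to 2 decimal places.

Duration approximation: ΔP/P ≈ -D_mod · Δy = -13.63 × (+0.0035) = -0.047705.
ΔP ≈ 86.20 × (-0.047705) = -4.112171.

-A$4.11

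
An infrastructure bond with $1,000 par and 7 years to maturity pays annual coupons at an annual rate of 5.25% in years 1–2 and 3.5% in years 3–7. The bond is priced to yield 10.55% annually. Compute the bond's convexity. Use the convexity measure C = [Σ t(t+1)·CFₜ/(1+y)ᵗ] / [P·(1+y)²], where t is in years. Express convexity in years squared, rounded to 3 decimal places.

With y = 0.1055:
  t   CF        PV=CF/(1+0.1055)^t    t·PV        t(t+1)·PV
  1        52.50        47.4898        47.4898          94.9796
  2        52.50        42.9578        85.9156         257.7467
  3        35.00        25.9055        77.7165         310.8659
  4        35.00        23.4333        93.7331         468.6656
  5        35.00        21.1970       105.9850         635.9099
  6        35.00        19.1741       115.0448         805.3133
  7     1,035.00       512.8958     3,590.2704      28,722.1634
  Σ                    693.0533     4,116.1551      31,295.6443
P = 693.0533.
Convexity = Σ t(t+1)·PV / [P·(1+y)²] = 31,295.6443 / (693.0533 × 1.222130) = 36.94875.

36.949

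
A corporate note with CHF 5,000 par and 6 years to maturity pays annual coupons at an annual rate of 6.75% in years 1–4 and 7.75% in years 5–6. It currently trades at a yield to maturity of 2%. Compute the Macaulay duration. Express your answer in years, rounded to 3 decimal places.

5.240 years

Periodic yield y = 0.02. Discount each cash flow and weight by its year:
  t   CF        PV=CF/(1+0.02)^t    t·PV
  1       337.50       330.8824       330.8824
  2       337.50       324.3945       648.7889
  3       337.50       318.0338       954.1014
  4       337.50       311.7978     1,247.1913
  5       387.50       350.9707     1,754.8534
  6     5,387.50     4,783.9458    28,703.6749
  Σ                  6,420.0249    33,639.4923
Price P = Σ PV = 6,420.0249.
Macaulay duration = Σ(t·PV) / P = 33,639.4923 / 6,420.0249 = 5.23978 years.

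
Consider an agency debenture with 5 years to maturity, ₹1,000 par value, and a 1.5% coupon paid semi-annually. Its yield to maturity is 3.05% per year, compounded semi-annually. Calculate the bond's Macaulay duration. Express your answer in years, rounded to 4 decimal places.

4.8280 years

Periodic yield y = 0.01525. Discount each cash flow and weight by its period:
  t   CF        PV=CF/(1+0.01525)^t    t·PV
  1         7.50         7.3873         7.3873
  2         7.50         7.2764        14.5528
  3         7.50         7.1671        21.5012
  4         7.50         7.0594        28.2377
  5         7.50         6.9534        34.7669
  6         7.50         6.8489        41.0936
  7         7.50         6.7461        47.2224
  8         7.50         6.6447        53.1578
  9         7.50         6.5449        58.9043
  10    1,007.50       865.9944     8,659.9438
  Σ                    928.6226     8,966.7679
Price P = Σ PV = 928.6226.
Macaulay duration = Σ(t·PV) / P = 8,966.7679 / 928.6226 = 9.65599 half-year periods.
In years: 9.65599 / 2 = 4.82799 years.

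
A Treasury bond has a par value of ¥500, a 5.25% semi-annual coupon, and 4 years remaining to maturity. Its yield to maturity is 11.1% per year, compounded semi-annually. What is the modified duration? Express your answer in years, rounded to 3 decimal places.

3.425 years

Periodic yield y = 0.0555. First find Macaulay duration:
  t   CF        PV=CF/(1+0.0555)^t    t·PV
  1       13.125        12.4349        12.4349
  2       13.125        11.7810        23.5620
  3       13.125        11.1616        33.4847
  4       13.125        10.5747        42.2986
  5       13.125        10.0186        50.0931
  6       13.125         9.4918        56.9510
  7       13.125         8.9927        62.9491
  8      513.125       333.0867     2,664.6935
  Σ                    407.5420     2,946.4669
P = 407.5420; Macaulay duration = 2,946.4669 / 407.5420 = 7.22985 half-year periods = 3.61492 years.
Modified duration = D_Mac / (1 + y) = 3.61492 / 1.0555 = 3.42485 years.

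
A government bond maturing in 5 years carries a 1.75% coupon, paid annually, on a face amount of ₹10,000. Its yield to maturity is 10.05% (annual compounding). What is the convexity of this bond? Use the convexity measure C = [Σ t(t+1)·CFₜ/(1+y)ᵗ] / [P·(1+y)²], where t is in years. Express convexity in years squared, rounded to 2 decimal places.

23.39

With y = 0.1005:
  t   CF        PV=CF/(1+0.1005)^t    t·PV        t(t+1)·PV
  1       175.00       159.0186       159.0186         318.0373
  2       175.00       144.4967       288.9934         866.9803
  3       175.00       131.3010       393.9029       1,575.6115
  4       175.00       119.3103       477.2411       2,386.2056
  5    10,175.00     6,303.5352    31,517.6761     189,106.0565
  Σ                  6,857.6618    32,836.8321     194,252.8911
P = 6,857.6618.
Convexity = Σ t(t+1)·PV / [P·(1+y)²] = 194,252.8911 / (6,857.6618 × 1.211100) = 23.38898.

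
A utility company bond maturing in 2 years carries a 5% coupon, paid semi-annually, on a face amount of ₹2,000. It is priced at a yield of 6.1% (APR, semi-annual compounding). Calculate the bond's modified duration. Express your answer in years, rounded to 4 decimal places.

1.8701 years

Periodic yield y = 0.0305. First find Macaulay duration:
  t   CF        PV=CF/(1+0.0305)^t    t·PV
  1        50.00        48.5201        48.5201
  2        50.00        47.0841        94.1681
  3        50.00        45.6905       137.0715
  4     2,050.00     1,817.8660     7,271.4642
  Σ                  1,959.1608     7,551.2240
P = 1,959.1608; Macaulay duration = 7,551.2240 / 1,959.1608 = 3.85432 half-year periods = 1.92716 years.
Modified duration = D_Mac / (1 + y) = 1.92716 / 1.0305 = 1.87012 years.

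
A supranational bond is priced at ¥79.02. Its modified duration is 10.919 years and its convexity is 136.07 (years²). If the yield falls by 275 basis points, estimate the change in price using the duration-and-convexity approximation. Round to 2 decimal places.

+¥27.79

Duration effect: -D_mod·Δy = -10.919 × (-0.0275) = +0.3002725
Convexity effect: ½·C·(Δy)² = 0.5 × 136.07 × (-0.0275)² = +0.05145146875
ΔP/P ≈ +0.3002725 + 0.05145146875 = +0.35172396875
ΔP ≈ 79.02 × (+0.35172396875) = +27.793228010625.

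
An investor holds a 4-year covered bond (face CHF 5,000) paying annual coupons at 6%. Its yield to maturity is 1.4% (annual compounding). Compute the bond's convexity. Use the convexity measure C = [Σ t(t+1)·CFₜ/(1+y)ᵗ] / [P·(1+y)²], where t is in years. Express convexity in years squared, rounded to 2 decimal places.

17.52

With y = 0.014:
  t   CF        PV=CF/(1+0.014)^t    t·PV        t(t+1)·PV
  1       300.00       295.8580       295.8580         591.7160
  2       300.00       291.7732       583.5463       1,750.6390
  3       300.00       287.7447       863.2342       3,452.9369
  4     5,300.00     5,013.3041    20,053.2164     100,266.0821
  Σ                  5,888.6800    21,795.8550     106,061.3739
P = 5,888.6800.
Convexity = Σ t(t+1)·PV / [P·(1+y)²] = 106,061.3739 / (5,888.6800 × 1.028196) = 17.51715.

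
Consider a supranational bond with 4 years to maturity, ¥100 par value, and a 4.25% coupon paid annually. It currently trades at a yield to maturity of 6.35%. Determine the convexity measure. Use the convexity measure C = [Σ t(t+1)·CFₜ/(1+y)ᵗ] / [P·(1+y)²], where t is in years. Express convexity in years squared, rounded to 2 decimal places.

With y = 0.0635:
  t   CF        PV=CF/(1+0.0635)^t    t·PV        t(t+1)·PV
  1         4.25         3.9962         3.9962           7.9925
  2         4.25         3.7576         7.5153          22.5458
  3         4.25         3.5333        10.5998          42.3992
  4       104.25        81.4941       325.9763       1,629.8817
  Σ                     92.7812       348.0876       1,702.8192
P = 92.7812.
Convexity = Σ t(t+1)·PV / [P·(1+y)²] = 1,702.8192 / (92.7812 × 1.131032) = 16.22682.

16.23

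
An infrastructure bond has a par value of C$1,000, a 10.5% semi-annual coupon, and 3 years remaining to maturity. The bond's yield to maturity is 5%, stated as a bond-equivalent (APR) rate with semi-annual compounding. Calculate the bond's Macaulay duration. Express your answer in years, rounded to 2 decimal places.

2.68 years

Periodic yield y = 0.025. Discount each cash flow and weight by its period:
  t   CF        PV=CF/(1+0.025)^t    t·PV
  1        52.50        51.2195        51.2195
  2        52.50        49.9703        99.9405
  3        52.50        48.7515       146.2544
  4        52.50        47.5624       190.2496
  5        52.50        46.4024       232.0118
  6     1,052.50       907.5675     5,445.4047
  Σ                  1,151.4734     6,165.0805
Price P = Σ PV = 1,151.4734.
Macaulay duration = Σ(t·PV) / P = 6,165.0805 / 1,151.4734 = 5.35408 half-year periods.
In years: 5.35408 / 2 = 2.67704 years.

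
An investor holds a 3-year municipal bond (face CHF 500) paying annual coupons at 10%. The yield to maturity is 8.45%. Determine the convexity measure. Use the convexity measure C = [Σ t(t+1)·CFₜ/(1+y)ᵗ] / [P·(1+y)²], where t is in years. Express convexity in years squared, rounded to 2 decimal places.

9.03

With y = 0.0845:
  t   CF        PV=CF/(1+0.0845)^t    t·PV        t(t+1)·PV
  1        50.00        46.1042        46.1042          92.2084
  2        50.00        42.5119        85.0239         255.0716
  3       550.00       431.1953     1,293.5859       5,174.3436
  Σ                    519.8114     1,424.7140       5,521.6236
P = 519.8114.
Convexity = Σ t(t+1)·PV / [P·(1+y)²] = 5,521.6236 / (519.8114 × 1.176140) = 9.03154.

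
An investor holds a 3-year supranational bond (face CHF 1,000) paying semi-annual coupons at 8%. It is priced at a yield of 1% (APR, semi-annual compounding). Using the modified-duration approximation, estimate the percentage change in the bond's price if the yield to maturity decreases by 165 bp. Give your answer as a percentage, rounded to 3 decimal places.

Periodic yield y = 0.005. Modified duration first:
  t   CF        PV=CF/(1+0.005)^t    t·PV
  1        40.00        39.8010        39.8010
  2        40.00        39.6030        79.2060
  3        40.00        39.4060       118.2179
  4        40.00        39.2099       156.8396
  5        40.00        39.0148       195.0741
  6     1,040.00     1,009.3388     6,056.0328
  Σ                  1,206.3735     6,645.1714
P = 1,206.3735; D_Mac = 5.50839 half-year periods = 2.75419 yrs; D_mod = 2.75419/(1+0.005) = 2.74049 yrs.
ΔP/P ≈ -D_mod · Δy = -2.74049 × (-0.0165) = +0.045218 = +4.5218%.

+4.522%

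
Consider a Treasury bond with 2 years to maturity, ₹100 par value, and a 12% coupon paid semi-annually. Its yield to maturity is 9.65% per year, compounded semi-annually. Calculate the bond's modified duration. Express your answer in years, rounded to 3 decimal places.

Periodic yield y = 0.04825. First find Macaulay duration:
  t   CF        PV=CF/(1+0.04825)^t    t·PV
  1         6.00         5.7238         5.7238
  2         6.00         5.4604        10.9207
  3         6.00         5.2090        15.6271
  4       106.00        87.7903       351.1611
  Σ                    104.1835       383.4327
P = 104.1835; Macaulay duration = 383.4327 / 104.1835 = 3.68036 half-year periods = 1.84018 years.
Modified duration = D_Mac / (1 + y) = 1.84018 / 1.04825 = 1.75548 years.

1.755 years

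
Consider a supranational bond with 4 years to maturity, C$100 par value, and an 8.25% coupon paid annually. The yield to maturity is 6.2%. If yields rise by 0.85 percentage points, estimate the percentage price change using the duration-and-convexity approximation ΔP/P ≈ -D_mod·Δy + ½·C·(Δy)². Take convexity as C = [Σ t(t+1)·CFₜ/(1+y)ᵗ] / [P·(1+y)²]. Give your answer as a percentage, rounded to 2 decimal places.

With y = 0.062:
  t   CF        PV=CF/(1+0.062)^t    t·PV        t(t+1)·PV
  1         8.25         7.7684         7.7684          15.5367
  2         8.25         7.3148        14.6297          43.8890
  3         8.25         6.8878        20.6634          82.6536
  4       108.25        85.1001       340.4002       1,702.0011
  Σ                    107.0711       383.4617       1,844.0804
P = 107.0711; D_Mac = 3.58138 yrs; D_mod = 3.37229 yrs; C = 15.27069.
Duration effect: -3.37229 × (+0.0085) = -0.028664
Convexity effect: 0.5 × 15.27069 × (0.0085)² = +0.0005517
ΔP/P ≈ -0.028664 + 0.0005517 = -0.028113 = -2.8113%.

-2.81%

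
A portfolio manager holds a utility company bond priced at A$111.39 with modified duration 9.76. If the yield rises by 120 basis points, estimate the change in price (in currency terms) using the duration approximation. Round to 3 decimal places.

-A$13.046

Duration approximation: ΔP/P ≈ -D_mod · Δy = -9.76 × (+0.012) = -0.117120.
ΔP ≈ 111.39 × (-0.117120) = -13.0459968.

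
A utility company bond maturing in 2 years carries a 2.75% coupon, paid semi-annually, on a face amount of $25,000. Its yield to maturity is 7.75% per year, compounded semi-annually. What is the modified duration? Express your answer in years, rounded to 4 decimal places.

1.8844 years

Periodic yield y = 0.03875. First find Macaulay duration:
  t   CF        PV=CF/(1+0.03875)^t    t·PV
  1       343.75       330.9266       330.9266
  2       343.75       318.5816       637.1631
  3       343.75       306.6970       920.0911
  4    25,343.75    21,768.4110    87,073.6440
  Σ                 22,724.6162    88,961.8249
P = 22,724.6162; Macaulay duration = 88,961.8249 / 22,724.6162 = 3.91478 half-year periods = 1.95739 years.
Modified duration = D_Mac / (1 + y) = 1.95739 / 1.03875 = 1.88437 years.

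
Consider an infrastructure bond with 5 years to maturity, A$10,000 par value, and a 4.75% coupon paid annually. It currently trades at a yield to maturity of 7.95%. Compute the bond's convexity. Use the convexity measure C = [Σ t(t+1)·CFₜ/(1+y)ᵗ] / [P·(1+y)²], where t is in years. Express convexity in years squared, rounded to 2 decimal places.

22.56

With y = 0.0795:
  t   CF        PV=CF/(1+0.0795)^t    t·PV        t(t+1)·PV
  1       475.00       440.0185       440.0185         880.0371
  2       475.00       407.6133       815.2265       2,445.6796
  3       475.00       377.5945     1,132.7835       4,531.1341
  4       475.00       349.7865     1,399.1459       6,995.7297
  5    10,475.00     7,145.6345    35,728.1725     214,369.0350
  Σ                  8,720.6473    39,515.3470     229,221.6155
P = 8,720.6473.
Convexity = Σ t(t+1)·PV / [P·(1+y)²] = 229,221.6155 / (8,720.6473 × 1.165320) = 22.55597.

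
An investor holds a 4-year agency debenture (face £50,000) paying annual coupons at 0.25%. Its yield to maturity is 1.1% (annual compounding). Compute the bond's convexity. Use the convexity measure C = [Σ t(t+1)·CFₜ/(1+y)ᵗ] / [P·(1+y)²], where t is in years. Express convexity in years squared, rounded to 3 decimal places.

With y = 0.011:
  t   CF        PV=CF/(1+0.011)^t    t·PV        t(t+1)·PV
  1       125.00       123.6400       123.6400         247.2799
  2       125.00       122.2947       244.5894         733.7683
  3       125.00       120.9641       362.8923       1,451.5694
  4    50,125.00    47,978.8422   191,915.3687     959,576.8433
  Σ                 48,345.7410   192,646.4904     962,009.4609
P = 48,345.7410.
Convexity = Σ t(t+1)·PV / [P·(1+y)²] = 962,009.4609 / (48,345.7410 × 1.022121) = 19.46789.

19.468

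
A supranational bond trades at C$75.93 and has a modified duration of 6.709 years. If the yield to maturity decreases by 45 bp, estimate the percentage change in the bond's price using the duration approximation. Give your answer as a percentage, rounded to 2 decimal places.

+3.02%

Duration approximation: ΔP/P ≈ -D_mod · Δy = -6.709 × (-0.0045) = +0.0301905.
As a percentage: +3.01905%.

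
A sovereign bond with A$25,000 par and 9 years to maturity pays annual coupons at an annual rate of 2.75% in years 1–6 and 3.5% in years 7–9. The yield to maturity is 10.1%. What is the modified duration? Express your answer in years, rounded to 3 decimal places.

7.030 years

Periodic yield y = 0.101. First find Macaulay duration:
  t   CF        PV=CF/(1+0.101)^t    t·PV
  1       687.50       624.4323       624.4323
  2       687.50       567.1502     1,134.3003
  3       687.50       515.1228     1,545.3683
  4       687.50       467.8681     1,871.4724
  5       687.50       424.9483     2,124.7416
  6       687.50       385.9658     2,315.7946
  7       875.00       446.1664     3,123.1645
  8       875.00       405.2374     3,241.8991
  9    25,875.00    10,884.1492    97,957.3431
  Σ                 14,721.0404   113,938.5161
P = 14,721.0404; Macaulay duration = 113,938.5161 / 14,721.0404 = 7.73984 years.
Modified duration = D_Mac / (1 + y) = 7.73984 / 1.101 = 7.02983 years.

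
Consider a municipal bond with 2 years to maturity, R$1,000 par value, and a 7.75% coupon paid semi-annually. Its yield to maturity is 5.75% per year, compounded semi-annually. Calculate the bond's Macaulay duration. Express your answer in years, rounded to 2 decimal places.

1.89 years

Periodic yield y = 0.02875. Discount each cash flow and weight by its period:
  t   CF        PV=CF/(1+0.02875)^t    t·PV
  1        38.75        37.6671        37.6671
  2        38.75        36.6144        73.2288
  3        38.75        35.5912       106.7735
  4     1,038.75       927.4097     3,709.6389
  Σ                  1,037.2824     3,927.3083
Price P = Σ PV = 1,037.2824.
Macaulay duration = Σ(t·PV) / P = 3,927.3083 / 1,037.2824 = 3.78615 half-year periods.
In years: 3.78615 / 2 = 1.89308 years.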